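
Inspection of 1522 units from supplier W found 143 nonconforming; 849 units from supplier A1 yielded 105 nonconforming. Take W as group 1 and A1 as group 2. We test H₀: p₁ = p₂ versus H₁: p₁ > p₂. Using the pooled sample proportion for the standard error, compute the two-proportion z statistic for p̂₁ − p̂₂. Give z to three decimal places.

z = -2.267

p̂₁ = 143/1522 ≈ 0.093955, p̂₂ = 105/849 ≈ 0.123675.
Pooled p̂ = (143+105)/(1522+849) = 248/2371 = 0.104597.
SE = √(p̂(1−p̂)(1/n₁+1/n₂)) = √(0.104597·0.895403·0.00183489) = √(0.000171849) = 0.013109.
z = (0.093955 − 0.123675)/0.013109 = -0.029720/0.013109 = -2.267.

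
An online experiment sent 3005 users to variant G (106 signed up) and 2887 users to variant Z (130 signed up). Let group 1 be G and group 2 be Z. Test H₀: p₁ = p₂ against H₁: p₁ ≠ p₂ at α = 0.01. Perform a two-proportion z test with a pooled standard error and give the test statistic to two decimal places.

z = -1.91

p̂₁ = 106/3005 ≈ 0.03527, p̂₂ = 130/2887 ≈ 0.04503.
Pooled p̂ = (106+130)/(3005+2887) = 236/5892 = 0.04005.
SE = √(p̂(1−p̂)(1/n₁+1/n₂)) = √(0.04005·0.95995·0.000679159) = √(2.61136e-05) = 0.00511.
z = (0.03527 − 0.04503)/0.00511 = -0.00976/0.00511 = -1.91.
Two-sided p-value ≈ 2·Φ(−1.909) = 0.0563, so at α = 0.01 we fail to reject H₀.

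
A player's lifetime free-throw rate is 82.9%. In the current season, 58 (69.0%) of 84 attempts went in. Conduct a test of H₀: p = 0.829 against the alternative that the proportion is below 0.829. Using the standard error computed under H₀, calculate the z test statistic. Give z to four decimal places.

z = -3.3720

p̂ = 58/84 ≈ 0.6904762.
Under H₀, SE = √(0.829·0.171/84) = √(0.00168761) = 0.0410805.
z = (0.6904762 − 0.829)/0.0410805 = -0.1385238/0.0410805 = -3.3720.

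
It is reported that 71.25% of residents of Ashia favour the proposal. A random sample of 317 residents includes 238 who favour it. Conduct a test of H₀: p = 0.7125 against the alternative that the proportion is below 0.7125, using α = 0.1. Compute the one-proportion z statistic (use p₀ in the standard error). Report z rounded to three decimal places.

p̂ = 238/317 ≈ 0.75079.
Under H₀, SE = √(0.7125·0.2875/317) = √(0.000646195) = 0.02542.
z = (0.75079 − 0.7125)/0.02542 = 0.03829/0.02542 = 1.506.
p-value = P(Z < 1.506) ≈ 0.9340; since p > α = 0.1, fail to reject H₀.

z = 1.506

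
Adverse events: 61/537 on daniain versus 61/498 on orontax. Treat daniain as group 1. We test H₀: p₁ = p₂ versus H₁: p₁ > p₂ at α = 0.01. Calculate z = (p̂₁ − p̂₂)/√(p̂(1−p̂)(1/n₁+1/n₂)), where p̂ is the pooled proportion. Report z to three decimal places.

z = -0.443

p̂₁ = 61/537 = 0.113594, p̂₂ = 61/498 = 0.122490.
Pooled p̂ = (61+61)/(537+498) = 122/1035 = 0.117874.
SE = √(0.10398 × 0.00387023) = 0.020061.
z = (0.113594 − 0.122490)/0.020061 = -0.008896/0.020061 = -0.443.
p-value = P(Z > -0.443) ≈ 0.6713. With α = 0.01, fail to reject H₀.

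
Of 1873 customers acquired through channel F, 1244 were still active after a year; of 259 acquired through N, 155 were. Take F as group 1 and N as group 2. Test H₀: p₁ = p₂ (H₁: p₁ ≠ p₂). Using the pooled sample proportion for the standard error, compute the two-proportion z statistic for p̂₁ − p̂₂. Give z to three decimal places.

p̂₁ = 1244/1873 = 0.66418, p̂₂ = 155/259 = 0.59846.
Pooled p̂ = (1244+155)/(1873+259) = 1399/2132 = 0.65619.
SE = √(p̂(1−p̂)(1/n₁+1/n₂)) = √(0.65619·0.34381·0.00439491) = √(0.00099151) = 0.03149.
z = (0.66418 − 0.59846)/0.03149 = 0.06572/0.03149 = 2.087.
p-value = 2·P(Z > 2.087) ≈ 0.0369.

z = 2.087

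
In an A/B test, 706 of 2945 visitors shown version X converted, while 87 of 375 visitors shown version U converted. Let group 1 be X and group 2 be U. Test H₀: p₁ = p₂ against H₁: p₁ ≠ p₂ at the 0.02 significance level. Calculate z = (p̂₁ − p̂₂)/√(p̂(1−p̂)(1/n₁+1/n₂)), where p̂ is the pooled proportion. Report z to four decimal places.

z = 0.3306

p̂₁ = 706/2945 = 0.239728, p̂₂ = 87/375 = 0.232000.
Pooled p̂ = (706+87)/(2945+375) = 793/3320 = 0.238855.
SE = √(0.181804 × 0.00300623) = 0.023378.
z = (0.239728 − 0.232000)/0.023378 = 0.007728/0.023378 = 0.3306.
Two-sided p-value ≈ 2·Φ(−0.331) = 0.7410. With α = 0.02, fail to reject H₀.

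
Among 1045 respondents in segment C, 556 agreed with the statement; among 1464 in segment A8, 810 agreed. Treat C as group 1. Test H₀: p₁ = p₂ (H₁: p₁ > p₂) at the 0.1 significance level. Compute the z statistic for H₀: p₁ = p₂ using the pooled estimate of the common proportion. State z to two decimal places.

z = -1.05

p̂₁ = 556/1045 ≈ 0.5321, p̂₂ = 810/1464 ≈ 0.5533.
Pooled p̂ = (556+810)/(1045+1464) = 1366/2509 = 0.5444.
SE = √(p̂(1−p̂)(1/n₁+1/n₂)) = √(0.5444·0.4556·0.00164) = √(0.000406761) = 0.0202.
z = (0.5321 − 0.5533)/0.0202 = -0.0212/0.0202 = -1.05.
p-value = P(Z > -1.052) ≈ 0.8536; since p > α = 0.1, fail to reject H₀.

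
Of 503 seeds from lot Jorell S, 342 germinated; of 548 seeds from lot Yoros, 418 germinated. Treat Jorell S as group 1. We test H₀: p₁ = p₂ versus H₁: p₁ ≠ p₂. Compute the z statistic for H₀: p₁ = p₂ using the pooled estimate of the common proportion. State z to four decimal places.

z = -2.9987

p̂₁ = 342/503 = 0.679920, p̂₂ = 418/548 = 0.762774.
Pooled p̂ = (342+418)/(503+548) = 760/1051 = 0.723121.
SE = √(p̂(1−p̂)(1/n₁+1/n₂)) = √(0.723121·0.276879·0.00381289) = √(0.000763406) = 0.027630.
z = (0.679920 − 0.762774)/0.027630 = -0.082854/0.027630 = -2.9987.
p-value = 2·P(Z > 2.999) ≈ 0.0027.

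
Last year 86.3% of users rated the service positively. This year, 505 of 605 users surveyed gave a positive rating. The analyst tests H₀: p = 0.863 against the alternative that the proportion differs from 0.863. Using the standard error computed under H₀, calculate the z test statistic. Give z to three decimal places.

z = -2.024

p̂ = 505/605 ≈ 0.83471.
Standard error under H₀: √(0.863×0.137/605) = 0.01398.
z = (0.83471 − 0.863)/0.01398 = -0.02829/0.01398 = -2.024.
p-value = 2·P(Z > 2.024) ≈ 0.0430.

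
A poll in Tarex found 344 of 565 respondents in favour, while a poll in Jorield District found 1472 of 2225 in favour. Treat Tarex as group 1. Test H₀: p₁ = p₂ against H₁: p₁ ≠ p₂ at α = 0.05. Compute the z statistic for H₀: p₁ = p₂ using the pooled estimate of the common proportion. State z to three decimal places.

z = -2.348

p̂₁ = 344/565 = 0.608850, p̂₂ = 1472/2225 = 0.661573.
Pooled p̂ = (344+1472)/(565+2225) = 1816/2790 = 0.650896.
SE = √(p̂(1−p̂)(1/n₁+1/n₂)) = √(0.650896·0.349104·0.00221935) = √(0.000504304) = 0.022457.
z = (0.608850 − 0.661573)/0.022457 = -0.052723/0.022457 = -2.348.
p-value = 2·P(Z > 2.348) ≈ 0.0189, so at α = 0.05 we reject H₀.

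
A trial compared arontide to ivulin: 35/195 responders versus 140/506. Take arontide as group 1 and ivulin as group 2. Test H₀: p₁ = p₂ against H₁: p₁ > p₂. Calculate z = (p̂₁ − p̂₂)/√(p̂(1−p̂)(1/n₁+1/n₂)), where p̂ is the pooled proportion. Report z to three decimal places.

p̂₁ = 35/195 = 0.17949, p̂₂ = 140/506 = 0.27668.
Pooled p̂ = (35+140)/(195+506) = 175/701 = 0.24964.
SE = √(0.187322 × 0.00710449) = 0.03648.
z = (0.17949 − 0.27668)/0.03648 = -0.09719/0.03648 = -2.664.
p-value = P(Z > -2.664) ≈ 0.9961.

z = -2.664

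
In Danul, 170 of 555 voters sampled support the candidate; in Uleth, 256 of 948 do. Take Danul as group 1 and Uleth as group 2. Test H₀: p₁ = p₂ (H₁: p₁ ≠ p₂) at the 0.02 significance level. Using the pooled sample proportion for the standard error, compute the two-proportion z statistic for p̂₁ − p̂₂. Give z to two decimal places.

z = 1.51

p̂₁ = 170/555 = 0.3063, p̂₂ = 256/948 = 0.2700.
Pooled p̂ = (170+256)/(555+948) = 426/1503 = 0.2834.
SE = √(0.203099 × 0.00285665) = 0.0241.
z = (0.3063 − 0.2700)/0.0241 = 0.0363/0.0241 = 1.51.
p-value = 2·P(Z > 1.506) ≈ 0.1322. With α = 0.02, fail to reject H₀.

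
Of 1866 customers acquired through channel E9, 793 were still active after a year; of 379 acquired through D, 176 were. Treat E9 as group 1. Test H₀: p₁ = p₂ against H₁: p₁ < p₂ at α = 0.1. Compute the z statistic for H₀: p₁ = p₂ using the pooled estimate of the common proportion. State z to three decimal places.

z = -1.412

p̂₁ = 793/1866 = 0.42497, p̂₂ = 176/379 = 0.46438.
Pooled p̂ = (793+176)/(1866+379) = 969/2245 = 0.43163.
SE = √(0.245325 × 0.00317443) = 0.02791.
z = (0.42497 − 0.46438)/0.02791 = -0.03941/0.02791 = -1.412.
p-value = P(Z < -1.412) ≈ 0.0790; since p < α = 0.1, reject H₀.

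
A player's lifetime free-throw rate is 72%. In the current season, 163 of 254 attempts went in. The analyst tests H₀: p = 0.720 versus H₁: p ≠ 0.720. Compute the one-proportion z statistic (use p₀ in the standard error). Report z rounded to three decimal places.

p̂ = 163/254 ≈ 0.64173.
Under H₀, SE = √(0.72·0.28/254) = √(0.000793701) = 0.02817.
z = (0.64173 − 0.72)/0.02817 = -0.07827/0.02817 = -2.778.
Two-sided p-value ≈ 2·Φ(−2.778) = 0.0055.

z = -2.778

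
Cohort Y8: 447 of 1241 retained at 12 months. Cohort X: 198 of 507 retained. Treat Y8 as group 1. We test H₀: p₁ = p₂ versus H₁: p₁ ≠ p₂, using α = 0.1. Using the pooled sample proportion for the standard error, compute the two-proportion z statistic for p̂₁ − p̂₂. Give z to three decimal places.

p̂₁ = 447/1241 ≈ 0.36019, p̂₂ = 198/507 ≈ 0.39053.
Pooled p̂ = (447+198)/(1241+507) = 645/1748 = 0.36899.
SE = √(p̂(1−p̂)(1/n₁+1/n₂)) = √(0.36899·0.63101·0.00277819) = √(0.000646866) = 0.02543.
z = (0.36019 − 0.39053)/0.02543 = -0.03034/0.02543 = -1.193.
p-value = 2·P(Z > 1.193) ≈ 0.2329, so at α = 0.1 we fail to reject H₀.

z = -1.193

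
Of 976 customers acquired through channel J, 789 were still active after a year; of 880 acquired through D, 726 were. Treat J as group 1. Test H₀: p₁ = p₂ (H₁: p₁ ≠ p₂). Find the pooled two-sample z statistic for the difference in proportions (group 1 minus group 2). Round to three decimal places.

p̂₁ = 789/976 ≈ 0.80840, p̂₂ = 726/880 ≈ 0.82500.
Pooled p̂ = (789+726)/(976+880) = 1515/1856 = 0.81627.
SE = √(p̂(1−p̂)(1/n₁+1/n₂)) = √(0.81627·0.18373·0.00216095) = √(0.000324083) = 0.01800.
z = (0.80840 − 0.82500)/0.01800 = -0.01660/0.01800 = -0.922.

z = -0.922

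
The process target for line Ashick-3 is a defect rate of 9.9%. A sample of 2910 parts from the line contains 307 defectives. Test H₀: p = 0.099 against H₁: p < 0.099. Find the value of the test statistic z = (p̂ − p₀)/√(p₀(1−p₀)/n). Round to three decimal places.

z = 1.174

p̂ = 307/2910 ≈ 0.105498.
Standard error under H₀: √(0.099×0.901/2910) = 0.005536.
z = (0.105498 − 0.099)/0.005536 = 0.006498/0.005536 = 1.174.
p-value = P(Z < 1.174) ≈ 0.8797.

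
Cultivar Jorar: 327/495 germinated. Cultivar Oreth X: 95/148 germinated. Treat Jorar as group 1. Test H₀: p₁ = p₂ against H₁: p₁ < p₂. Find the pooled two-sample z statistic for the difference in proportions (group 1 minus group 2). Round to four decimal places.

z = 0.4206

p̂₁ = 327/495 = 0.660606, p̂₂ = 95/148 = 0.641892.
Pooled p̂ = (327+95)/(495+148) = 422/643 = 0.656299.
SE = √(p̂(1−p̂)(1/n₁+1/n₂)) = √(0.656299·0.343701·0.00877696) = √(0.00197983) = 0.044495.
z = (0.660606 − 0.641892)/0.044495 = 0.018714/0.044495 = 0.4206.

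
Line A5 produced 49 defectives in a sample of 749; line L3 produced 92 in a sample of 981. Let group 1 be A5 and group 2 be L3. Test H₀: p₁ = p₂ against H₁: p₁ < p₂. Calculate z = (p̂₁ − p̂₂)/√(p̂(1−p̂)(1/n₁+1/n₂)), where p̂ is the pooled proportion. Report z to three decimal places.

p̂₁ = 49/749 = 0.06542, p̂₂ = 92/981 = 0.09378.
Pooled p̂ = (49+92)/(749+981) = 141/1730 = 0.08150.
SE = √(0.0748602 × 0.00235448) = 0.01328.
z = (0.06542 − 0.09378)/0.01328 = -0.02836/0.01328 = -2.136.
p-value = P(Z < -2.136) ≈ 0.0163.

z = -2.136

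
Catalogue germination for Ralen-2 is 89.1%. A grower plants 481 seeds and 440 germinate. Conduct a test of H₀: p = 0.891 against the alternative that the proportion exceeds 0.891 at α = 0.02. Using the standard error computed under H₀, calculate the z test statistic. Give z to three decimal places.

z = 1.672

p̂ = 440/481 ≈ 0.91476.
Standard error under H₀: √(0.891×0.109/481) = 0.01421.
z = (0.91476 − 0.891)/0.01421 = 0.02376/0.01421 = 1.672.
p-value = P(Z > 1.672) ≈ 0.0472; since p > α = 0.02, fail to reject H₀.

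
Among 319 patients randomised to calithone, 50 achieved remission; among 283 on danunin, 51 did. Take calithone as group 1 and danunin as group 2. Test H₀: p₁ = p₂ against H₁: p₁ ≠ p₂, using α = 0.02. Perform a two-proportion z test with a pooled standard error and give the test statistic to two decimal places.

p̂₁ = 50/319 ≈ 0.1567, p̂₂ = 51/283 ≈ 0.1802.
Pooled p̂ = (50+51)/(319+283) = 101/602 = 0.1678.
SE = √(p̂(1−p̂)(1/n₁+1/n₂)) = √(0.1678·0.8322·0.00666837) = √(0.000931077) = 0.0305.
z = (0.1567 − 0.1802)/0.0305 = -0.0235/0.0305 = -0.77.
p-value = 2·P(Z > 0.769) ≈ 0.4418; since p > α = 0.02, fail to reject H₀.

z = -0.77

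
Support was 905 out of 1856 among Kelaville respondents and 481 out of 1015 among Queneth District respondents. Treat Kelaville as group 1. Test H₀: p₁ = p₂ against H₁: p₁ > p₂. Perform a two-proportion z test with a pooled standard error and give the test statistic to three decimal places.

p̂₁ = 905/1856 ≈ 0.48761, p̂₂ = 481/1015 ≈ 0.47389.
Pooled p̂ = (905+481)/(1856+1015) = 1386/2871 = 0.48276.
SE = √(0.249703 × 0.00152401) = 0.01951.
z = (0.48761 − 0.47389)/0.01951 = 0.01372/0.01951 = 0.703.

z = 0.703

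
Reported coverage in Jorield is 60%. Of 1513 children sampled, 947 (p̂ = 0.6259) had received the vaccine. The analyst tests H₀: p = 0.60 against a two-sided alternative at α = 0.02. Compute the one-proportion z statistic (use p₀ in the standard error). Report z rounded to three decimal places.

z = 2.057

p̂ = 947/1513 = 0.625909.
Under H₀, SE = √(0.6·0.4/1513) = √(0.000158625) = 0.012595.
z = (0.625909 − 0.6)/0.012595 = 0.025909/0.012595 = 2.057.
p-value = 2·P(Z > 2.057) ≈ 0.0397, so at α = 0.02 we fail to reject H₀.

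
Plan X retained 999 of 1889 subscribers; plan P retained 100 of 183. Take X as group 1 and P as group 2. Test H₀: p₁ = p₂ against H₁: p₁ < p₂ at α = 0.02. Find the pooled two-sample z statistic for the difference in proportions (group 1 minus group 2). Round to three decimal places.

z = -0.455

p̂₁ = 999/1889 = 0.52885, p̂₂ = 100/183 = 0.54645.
Pooled p̂ = (999+100)/(1889+183) = 1099/2072 = 0.53041.
SE = √(p̂(1−p̂)(1/n₁+1/n₂)) = √(0.53041·0.46959·0.00599386) = √(0.00149292) = 0.03864.
z = (0.52885 − 0.54645)/0.03864 = -0.01760/0.03864 = -0.455.
p-value = P(Z < -0.455) ≈ 0.3244, so at α = 0.02 we fail to reject H₀.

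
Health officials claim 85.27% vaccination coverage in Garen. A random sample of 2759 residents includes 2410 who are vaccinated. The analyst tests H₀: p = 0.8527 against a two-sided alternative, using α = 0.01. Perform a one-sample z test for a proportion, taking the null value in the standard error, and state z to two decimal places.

z = 3.08

p̂ = 2410/2759 ≈ 0.87350.
Under H₀, SE = √(0.8527·0.1473/2759) = √(4.55247e-05) = 0.00675.
z = (0.87350 − 0.8527)/0.00675 = 0.02080/0.00675 = 3.08.
Two-sided p-value ≈ 2·Φ(−3.083) = 0.0020, so at α = 0.01 we reject H₀.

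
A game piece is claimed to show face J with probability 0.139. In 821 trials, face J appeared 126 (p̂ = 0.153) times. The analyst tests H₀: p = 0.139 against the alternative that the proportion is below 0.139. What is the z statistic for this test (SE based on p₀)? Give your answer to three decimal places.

p̂ = 126/821 = 0.15347.
Under H₀, SE = √(0.139·0.861/821) = √(0.000145772) = 0.01207.
z = (0.15347 − 0.139)/0.01207 = 0.01447/0.01207 = 1.199.
p-value = P(Z < 1.199) ≈ 0.8847.

z = 1.199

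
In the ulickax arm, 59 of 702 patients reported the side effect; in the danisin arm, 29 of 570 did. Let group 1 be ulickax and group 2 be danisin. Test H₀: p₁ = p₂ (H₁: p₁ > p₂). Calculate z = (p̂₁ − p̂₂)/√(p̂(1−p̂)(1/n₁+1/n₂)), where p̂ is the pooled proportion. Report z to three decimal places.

p̂₁ = 59/702 ≈ 0.08405, p̂₂ = 29/570 ≈ 0.05088.
Pooled p̂ = (59+29)/(702+570) = 88/1272 = 0.06918.
SE = √(0.0643962 × 0.00317889) = 0.01431.
z = (0.08405 − 0.05088)/0.01431 = 0.03317/0.01431 = 2.318.
p-value = P(Z > 2.318) ≈ 0.0102.

z = 2.318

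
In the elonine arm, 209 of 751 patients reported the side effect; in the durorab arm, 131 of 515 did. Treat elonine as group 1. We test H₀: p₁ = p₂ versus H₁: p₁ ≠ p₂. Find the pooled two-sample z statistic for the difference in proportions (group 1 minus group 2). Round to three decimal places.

p̂₁ = 209/751 = 0.27830, p̂₂ = 131/515 = 0.25437.
Pooled p̂ = (209+131)/(751+515) = 340/1266 = 0.26856.
SE = √(0.196437 × 0.00327331) = 0.02536.
z = (0.27830 − 0.25437)/0.02536 = 0.02393/0.02536 = 0.944.
Two-sided p-value ≈ 2·Φ(−0.944) = 0.3454.

z = 0.944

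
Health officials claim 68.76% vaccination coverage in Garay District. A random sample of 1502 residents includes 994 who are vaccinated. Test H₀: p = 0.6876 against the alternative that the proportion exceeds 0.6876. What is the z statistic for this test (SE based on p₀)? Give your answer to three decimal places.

p̂ = 994/1502 = 0.66178.
Standard error under H₀: √(0.6876×0.3124/1502) = 0.01196.
z = (0.66178 − 0.6876)/0.01196 = -0.02582/0.01196 = -2.159.
p-value = P(Z > -2.159) ≈ 0.9846.

z = -2.159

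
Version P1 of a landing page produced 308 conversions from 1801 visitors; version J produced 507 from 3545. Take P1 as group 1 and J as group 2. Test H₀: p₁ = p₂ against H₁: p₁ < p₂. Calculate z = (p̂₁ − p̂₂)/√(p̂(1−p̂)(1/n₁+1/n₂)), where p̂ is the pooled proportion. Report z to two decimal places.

p̂₁ = 308/1801 ≈ 0.1710, p̂₂ = 507/3545 ≈ 0.1430.
Pooled p̂ = (308+507)/(1801+3545) = 815/5346 = 0.1525.
SE = √(p̂(1−p̂)(1/n₁+1/n₂)) = √(0.1525·0.8475·0.000837335) = √(0.000108191) = 0.0104.
z = (0.1710 − 0.1430)/0.0104 = 0.0280/0.0104 = 2.69.
p-value = P(Z < 2.692) ≈ 0.9964.

z = 2.69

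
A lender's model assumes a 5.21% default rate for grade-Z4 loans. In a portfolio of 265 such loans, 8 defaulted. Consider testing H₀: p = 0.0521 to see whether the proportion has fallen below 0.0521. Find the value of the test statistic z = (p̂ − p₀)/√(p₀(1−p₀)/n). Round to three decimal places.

p̂ = 8/265 = 0.03019.
Standard error under H₀: √(0.0521×0.9479/265) = 0.01365.
z = (0.03019 − 0.0521)/0.01365 = -0.02191/0.01365 = -1.605.
p-value = P(Z < -1.605) ≈ 0.0542.

z = -1.605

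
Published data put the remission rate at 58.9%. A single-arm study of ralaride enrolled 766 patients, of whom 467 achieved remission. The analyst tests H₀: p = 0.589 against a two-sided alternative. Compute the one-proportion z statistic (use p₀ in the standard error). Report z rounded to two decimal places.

p̂ = 467/766 = 0.6097.
Under H₀, SE = √(0.589·0.411/766) = √(0.00031603) = 0.0178.
z = (0.6097 − 0.589)/0.0178 = 0.0207/0.0178 = 1.16.
Two-sided p-value ≈ 2·Φ(−1.162) = 0.2452.

z = 1.16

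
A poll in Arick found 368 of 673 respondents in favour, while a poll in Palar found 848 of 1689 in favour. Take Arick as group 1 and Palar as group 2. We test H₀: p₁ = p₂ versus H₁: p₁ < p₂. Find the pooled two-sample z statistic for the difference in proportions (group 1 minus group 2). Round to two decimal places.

z = 1.96

p̂₁ = 368/673 ≈ 0.5468, p̂₂ = 848/1689 ≈ 0.5021.
Pooled p̂ = (368+848)/(673+1689) = 1216/2362 = 0.5148.
SE = √(p̂(1−p̂)(1/n₁+1/n₂)) = √(0.5148·0.4852·0.00207795) = √(0.000519031) = 0.0228.
z = (0.5468 − 0.5021)/0.0228 = 0.0447/0.0228 = 1.96.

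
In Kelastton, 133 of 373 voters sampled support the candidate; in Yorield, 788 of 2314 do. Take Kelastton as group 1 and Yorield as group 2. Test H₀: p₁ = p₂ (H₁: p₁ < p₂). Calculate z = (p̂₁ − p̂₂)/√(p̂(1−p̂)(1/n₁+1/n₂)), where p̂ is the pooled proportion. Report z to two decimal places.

p̂₁ = 133/373 ≈ 0.3566, p̂₂ = 788/2314 ≈ 0.3405.
Pooled p̂ = (133+788)/(373+2314) = 921/2687 = 0.3428.
SE = √(p̂(1−p̂)(1/n₁+1/n₂)) = √(0.3428·0.6572·0.00311312) = √(0.000701311) = 0.0265.
z = (0.3566 − 0.3405)/0.0265 = 0.0161/0.0265 = 0.61.
p-value = P(Z < 0.605) ≈ 0.7275.

z = 0.61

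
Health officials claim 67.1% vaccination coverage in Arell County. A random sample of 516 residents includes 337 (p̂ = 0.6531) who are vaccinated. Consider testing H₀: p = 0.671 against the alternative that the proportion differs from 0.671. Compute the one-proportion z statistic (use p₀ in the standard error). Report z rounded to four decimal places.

p̂ = 337/516 = 0.653101.
Standard error under H₀: √(0.671×0.329/516) = 0.020684.
z = (0.653101 − 0.671)/0.020684 = -0.017899/0.020684 = -0.8654.

z = -0.8654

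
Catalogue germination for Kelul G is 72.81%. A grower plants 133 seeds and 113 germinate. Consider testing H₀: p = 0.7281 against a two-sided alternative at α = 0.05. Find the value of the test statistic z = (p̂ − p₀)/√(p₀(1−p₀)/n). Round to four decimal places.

p̂ = 113/133 ≈ 0.849624.
Under H₀, SE = √(0.7281·0.2719/133) = √(0.0014885) = 0.038581.
z = (0.849624 − 0.7281)/0.038581 = 0.121524/0.038581 = 3.1498.
p-value = 2·P(Z > 3.150) ≈ 0.0016; since p < α = 0.05, reject H₀.

z = 3.1498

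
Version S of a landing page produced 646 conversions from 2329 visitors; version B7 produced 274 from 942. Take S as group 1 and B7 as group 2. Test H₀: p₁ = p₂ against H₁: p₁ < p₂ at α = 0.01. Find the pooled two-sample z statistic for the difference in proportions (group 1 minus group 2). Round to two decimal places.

p̂₁ = 646/2329 = 0.2774, p̂₂ = 274/942 = 0.2909.
Pooled p̂ = (646+274)/(2329+942) = 920/3271 = 0.2813.
SE = √(p̂(1−p̂)(1/n₁+1/n₂)) = √(0.2813·0.7187·0.00149094) = √(0.000301397) = 0.0174.
z = (0.2774 − 0.2909)/0.0174 = -0.0135/0.0174 = -0.78.
p-value = P(Z < -0.778) ≈ 0.2184, so at α = 0.01 we fail to reject H₀.

z = -0.78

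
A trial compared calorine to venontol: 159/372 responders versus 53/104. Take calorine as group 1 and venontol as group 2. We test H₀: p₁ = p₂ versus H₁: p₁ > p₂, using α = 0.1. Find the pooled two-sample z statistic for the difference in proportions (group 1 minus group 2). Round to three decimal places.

p̂₁ = 159/372 ≈ 0.42742, p̂₂ = 53/104 ≈ 0.50962.
Pooled p̂ = (159+53)/(372+104) = 212/476 = 0.44538.
SE = √(0.247016 × 0.0123036) = 0.05513.
z = (0.42742 − 0.50962)/0.05513 = -0.08220/0.05513 = -1.491.
p-value = P(Z > -1.491) ≈ 0.9320, so at α = 0.1 we fail to reject H₀.

z = -1.491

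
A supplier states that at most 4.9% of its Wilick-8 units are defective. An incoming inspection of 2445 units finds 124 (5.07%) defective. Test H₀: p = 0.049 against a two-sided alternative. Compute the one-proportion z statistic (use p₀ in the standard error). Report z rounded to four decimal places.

z = 0.3930

p̂ = 124/2445 = 0.050716.
SE = √(p₀(1−p₀)/n) = √(0.046599/2445) = 0.004366.
z = (0.050716 − 0.049)/0.004366 = 0.001716/0.004366 = 0.3930.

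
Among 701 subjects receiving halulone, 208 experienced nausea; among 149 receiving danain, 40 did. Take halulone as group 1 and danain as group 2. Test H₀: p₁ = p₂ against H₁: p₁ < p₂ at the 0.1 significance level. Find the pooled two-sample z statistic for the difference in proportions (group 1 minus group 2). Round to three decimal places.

p̂₁ = 208/701 ≈ 0.29672, p̂₂ = 40/149 ≈ 0.26846.
Pooled p̂ = (208+40)/(701+149) = 248/850 = 0.29176.
SE = √(0.206638 × 0.00813794) = 0.04101.
z = (0.29672 − 0.26846)/0.04101 = 0.02826/0.04101 = 0.689.
p-value = P(Z < 0.689) ≈ 0.7547. With α = 0.1, fail to reject H₀.

z = 0.689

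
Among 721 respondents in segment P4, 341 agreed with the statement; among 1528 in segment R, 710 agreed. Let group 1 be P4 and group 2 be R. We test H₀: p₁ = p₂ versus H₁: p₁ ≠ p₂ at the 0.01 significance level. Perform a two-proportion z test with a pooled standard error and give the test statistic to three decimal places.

z = 0.368

p̂₁ = 341/721 ≈ 0.47295, p̂₂ = 710/1528 ≈ 0.46466.
Pooled p̂ = (341+710)/(721+1528) = 1051/2249 = 0.46732.
SE = √(p̂(1−p̂)(1/n₁+1/n₂)) = √(0.46732·0.53268·0.00204141) = √(0.000508173) = 0.02254.
z = (0.47295 − 0.46466)/0.02254 = 0.00829/0.02254 = 0.368.
p-value = 2·P(Z > 0.368) ≈ 0.7129, so at α = 0.01 we fail to reject H₀.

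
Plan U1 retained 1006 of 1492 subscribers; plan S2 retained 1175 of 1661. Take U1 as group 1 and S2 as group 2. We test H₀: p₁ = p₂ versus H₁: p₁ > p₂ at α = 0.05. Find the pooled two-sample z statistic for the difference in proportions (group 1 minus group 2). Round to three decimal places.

z = -2.012

p̂₁ = 1006/1492 = 0.674263, p̂₂ = 1175/1661 = 0.707405.
Pooled p̂ = (1006+1175)/(1492+1661) = 2181/3153 = 0.691722.
SE = √(p̂(1−p̂)(1/n₁+1/n₂)) = √(0.691722·0.308278·0.00127229) = √(0.000271306) = 0.016471.
z = (0.674263 − 0.707405)/0.016471 = -0.033142/0.016471 = -2.012.
p-value = P(Z > -2.012) ≈ 0.9779; since p > α = 0.05, fail to reject H₀.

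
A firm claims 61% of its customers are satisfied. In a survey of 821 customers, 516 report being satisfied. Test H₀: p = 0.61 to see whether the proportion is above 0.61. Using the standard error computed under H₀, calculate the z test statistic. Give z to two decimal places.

z = 1.09

p̂ = 516/821 ≈ 0.6285.
Under H₀, SE = √(0.61·0.39/821) = √(0.000289769) = 0.0170.
z = (0.6285 − 0.61)/0.0170 = 0.0185/0.0170 = 1.09.
p-value = P(Z > 1.087) ≈ 0.1385.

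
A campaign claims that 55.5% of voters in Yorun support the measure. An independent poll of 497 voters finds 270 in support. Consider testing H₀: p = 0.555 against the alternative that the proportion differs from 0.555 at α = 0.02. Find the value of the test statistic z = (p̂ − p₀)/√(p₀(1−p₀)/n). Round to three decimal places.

z = -0.527

p̂ = 270/497 ≈ 0.54326.
SE = √(p₀(1−p₀)/n) = √(0.24698/497) = 0.02229.
z = (0.54326 − 0.555)/0.02229 = -0.01174/0.02229 = -0.527.
Two-sided p-value ≈ 2·Φ(−0.527) = 0.5984, so at α = 0.02 we fail to reject H₀.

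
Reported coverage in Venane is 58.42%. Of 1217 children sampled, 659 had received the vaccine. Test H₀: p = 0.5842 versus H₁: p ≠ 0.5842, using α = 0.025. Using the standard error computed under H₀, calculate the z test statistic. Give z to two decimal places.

p̂ = 659/1217 ≈ 0.54150.
SE = √(p₀(1−p₀)/n) = √(0.24291/1217) = 0.01413.
z = (0.54150 − 0.5842)/0.01413 = -0.04270/0.01413 = -3.02.
Two-sided p-value ≈ 2·Φ(−3.023) = 0.0025, so at α = 0.025 we reject H₀.

z = -3.02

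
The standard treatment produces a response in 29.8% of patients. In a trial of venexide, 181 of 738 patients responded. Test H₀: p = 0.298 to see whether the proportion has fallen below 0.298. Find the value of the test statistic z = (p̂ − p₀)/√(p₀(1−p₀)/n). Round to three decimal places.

z = -3.133

p̂ = 181/738 ≈ 0.245257.
Standard error under H₀: √(0.298×0.702/738) = 0.016836.
z = (0.245257 − 0.298)/0.016836 = -0.052743/0.016836 = -3.133.
p-value = P(Z < -3.133) ≈ 0.0009.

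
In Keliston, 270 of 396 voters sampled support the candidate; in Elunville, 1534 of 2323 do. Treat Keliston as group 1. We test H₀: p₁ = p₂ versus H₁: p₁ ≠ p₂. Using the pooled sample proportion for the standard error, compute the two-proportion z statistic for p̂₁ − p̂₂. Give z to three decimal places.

p̂₁ = 270/396 = 0.68182, p̂₂ = 1534/2323 = 0.66035.
Pooled p̂ = (270+1534)/(396+2323) = 1804/2719 = 0.66348.
SE = √(p̂(1−p̂)(1/n₁+1/n₂)) = √(0.66348·0.33652·0.00295573) = √(0.000659939) = 0.02569.
z = (0.68182 − 0.66035)/0.02569 = 0.02147/0.02569 = 0.836.
p-value = 2·P(Z > 0.836) ≈ 0.4034.

z = 0.836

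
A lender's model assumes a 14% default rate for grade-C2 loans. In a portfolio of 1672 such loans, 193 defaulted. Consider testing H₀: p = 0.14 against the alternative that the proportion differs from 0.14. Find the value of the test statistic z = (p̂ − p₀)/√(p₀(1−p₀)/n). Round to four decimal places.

z = -2.8953

p̂ = 193/1672 = 0.11543062.
SE = √(p₀(1−p₀)/n) = √(0.1204/1672) = 0.00848585.
z = (0.11543062 − 0.14)/0.00848585 = -0.02456938/0.00848585 = -2.8953.
p-value = 2·P(Z > 2.895) ≈ 0.0038.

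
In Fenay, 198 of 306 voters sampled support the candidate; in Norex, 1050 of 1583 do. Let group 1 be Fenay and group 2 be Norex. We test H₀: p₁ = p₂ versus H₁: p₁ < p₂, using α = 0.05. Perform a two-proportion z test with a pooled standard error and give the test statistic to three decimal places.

z = -0.549

p̂₁ = 198/306 ≈ 0.64706, p̂₂ = 1050/1583 ≈ 0.66330.
Pooled p̂ = (198+1050)/(306+1583) = 1248/1889 = 0.66067.
SE = √(0.224186 × 0.00389969) = 0.02957.
z = (0.64706 − 0.66330)/0.02957 = -0.01624/0.02957 = -0.549.
p-value = P(Z < -0.549) ≈ 0.2914; since p > α = 0.05, fail to reject H₀.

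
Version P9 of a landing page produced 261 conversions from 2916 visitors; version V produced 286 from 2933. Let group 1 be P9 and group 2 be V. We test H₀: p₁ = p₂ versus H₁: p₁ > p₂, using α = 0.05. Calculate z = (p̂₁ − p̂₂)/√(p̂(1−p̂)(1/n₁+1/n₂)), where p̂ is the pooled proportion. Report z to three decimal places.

z = -1.051

p̂₁ = 261/2916 ≈ 0.08951, p̂₂ = 286/2933 ≈ 0.09751.
Pooled p̂ = (261+286)/(2916+2933) = 547/5849 = 0.09352.
SE = √(0.0847742 × 0.000683883) = 0.00761.
z = (0.08951 − 0.09751)/0.00761 = -0.00800/0.00761 = -1.051.
p-value = P(Z > -1.051) ≈ 0.8534, so at α = 0.05 we fail to reject H₀.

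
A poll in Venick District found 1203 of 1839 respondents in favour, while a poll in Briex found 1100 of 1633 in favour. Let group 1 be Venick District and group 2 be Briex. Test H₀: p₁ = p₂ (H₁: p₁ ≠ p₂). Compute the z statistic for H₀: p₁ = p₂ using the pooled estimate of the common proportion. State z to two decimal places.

z = -1.21

p̂₁ = 1203/1839 = 0.65416, p̂₂ = 1100/1633 = 0.67361.
Pooled p̂ = (1203+1100)/(1839+1633) = 2303/3472 = 0.66331.
SE = √(0.223331 × 0.00115614) = 0.01607.
z = (0.65416 − 0.67361)/0.01607 = -0.01945/0.01607 = -1.21.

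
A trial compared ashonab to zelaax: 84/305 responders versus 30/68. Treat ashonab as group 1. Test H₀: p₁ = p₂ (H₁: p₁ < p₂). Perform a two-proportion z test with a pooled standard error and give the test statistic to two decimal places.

p̂₁ = 84/305 = 0.2754, p̂₂ = 30/68 = 0.4412.
Pooled p̂ = (84+30)/(305+68) = 114/373 = 0.3056.
SE = √(0.21222 × 0.0179846) = 0.0618.
z = (0.2754 − 0.4412)/0.0618 = -0.1658/0.0618 = -2.68.
p-value = P(Z < -2.683) ≈ 0.0036.

z = -2.68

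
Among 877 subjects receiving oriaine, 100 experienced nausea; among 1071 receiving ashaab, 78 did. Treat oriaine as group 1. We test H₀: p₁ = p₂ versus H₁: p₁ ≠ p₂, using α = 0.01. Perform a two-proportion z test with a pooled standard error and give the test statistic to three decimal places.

p̂₁ = 100/877 ≈ 0.114025, p̂₂ = 78/1071 ≈ 0.072829.
Pooled p̂ = (100+78)/(877+1071) = 178/1948 = 0.091376.
SE = √(0.0830262 × 0.00207396) = 0.013122.
z = (0.114025 − 0.072829)/0.013122 = 0.041196/0.013122 = 3.139.
p-value = 2·P(Z > 3.139) ≈ 0.0017, so at α = 0.01 we reject H₀.

z = 3.139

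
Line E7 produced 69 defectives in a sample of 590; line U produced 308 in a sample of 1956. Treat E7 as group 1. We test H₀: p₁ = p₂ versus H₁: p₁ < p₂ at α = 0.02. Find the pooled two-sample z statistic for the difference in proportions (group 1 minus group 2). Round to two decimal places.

z = -2.43

p̂₁ = 69/590 ≈ 0.1169, p̂₂ = 308/1956 ≈ 0.1575.
Pooled p̂ = (69+308)/(590+1956) = 377/2546 = 0.1481.
SE = √(p̂(1−p̂)(1/n₁+1/n₂)) = √(0.1481·0.8519·0.00220616) = √(0.000278305) = 0.0167.
z = (0.1169 − 0.1575)/0.0167 = -0.0406/0.0167 = -2.43.
p-value = P(Z < -2.429) ≈ 0.0076. With α = 0.02, reject H₀.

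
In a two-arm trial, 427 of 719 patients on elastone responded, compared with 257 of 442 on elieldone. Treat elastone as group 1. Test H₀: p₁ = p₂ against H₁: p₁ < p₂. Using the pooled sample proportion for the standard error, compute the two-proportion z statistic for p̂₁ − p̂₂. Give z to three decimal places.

z = 0.418

p̂₁ = 427/719 = 0.59388, p̂₂ = 257/442 = 0.58145.
Pooled p̂ = (427+257)/(719+442) = 684/1161 = 0.58915.
SE = √(0.242053 × 0.00365326) = 0.02974.
z = (0.59388 − 0.58145)/0.02974 = 0.01243/0.02974 = 0.418.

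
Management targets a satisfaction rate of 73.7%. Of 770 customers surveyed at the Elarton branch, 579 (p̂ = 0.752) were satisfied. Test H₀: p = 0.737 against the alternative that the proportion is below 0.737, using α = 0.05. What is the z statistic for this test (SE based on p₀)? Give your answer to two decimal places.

p̂ = 579/770 = 0.7519.
Standard error under H₀: √(0.737×0.263/770) = 0.0159.
z = (0.7519 − 0.737)/0.0159 = 0.0149/0.0159 = 0.94.
p-value = P(Z < 0.942) ≈ 0.8269. With α = 0.05, fail to reject H₀.

z = 0.94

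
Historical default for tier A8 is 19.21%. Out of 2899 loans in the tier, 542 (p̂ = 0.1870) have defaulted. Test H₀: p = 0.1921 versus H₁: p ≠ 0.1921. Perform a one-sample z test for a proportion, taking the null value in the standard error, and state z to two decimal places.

z = -0.70

p̂ = 542/2899 = 0.1870.
Standard error under H₀: √(0.1921×0.8079/2899) = 0.0073.
z = (0.1870 − 0.1921)/0.0073 = -0.0051/0.0073 = -0.70.
Two-sided p-value ≈ 2·Φ(−0.702) = 0.4825.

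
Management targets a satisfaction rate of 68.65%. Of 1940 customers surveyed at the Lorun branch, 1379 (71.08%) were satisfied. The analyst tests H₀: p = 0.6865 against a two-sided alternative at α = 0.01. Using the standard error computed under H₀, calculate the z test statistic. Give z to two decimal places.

p̂ = 1379/1940 ≈ 0.7108.
Under H₀, SE = √(0.6865·0.3135/1940) = √(0.000110937) = 0.0105.
z = (0.7108 − 0.6865)/0.0105 = 0.0243/0.0105 = 2.31.
Two-sided p-value ≈ 2·Φ(−2.309) = 0.0209; since p > α = 0.01, fail to reject H₀.

z = 2.31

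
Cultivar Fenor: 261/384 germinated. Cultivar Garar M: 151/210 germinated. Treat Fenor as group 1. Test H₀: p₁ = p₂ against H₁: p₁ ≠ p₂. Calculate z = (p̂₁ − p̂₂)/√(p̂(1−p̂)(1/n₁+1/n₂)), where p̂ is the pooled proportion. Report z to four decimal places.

p̂₁ = 261/384 = 0.679688, p̂₂ = 151/210 = 0.719048.
Pooled p̂ = (261+151)/(384+210) = 412/594 = 0.693603.
SE = √(0.212518 × 0.00736607) = 0.039565.
z = (0.679688 − 0.719048)/0.039565 = -0.039360/0.039565 = -0.9948.

z = -0.9948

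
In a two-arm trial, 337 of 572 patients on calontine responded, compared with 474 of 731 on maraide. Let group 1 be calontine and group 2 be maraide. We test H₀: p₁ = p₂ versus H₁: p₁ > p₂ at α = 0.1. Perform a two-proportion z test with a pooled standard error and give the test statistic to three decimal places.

z = -2.190

p̂₁ = 337/572 ≈ 0.58916, p̂₂ = 474/731 ≈ 0.64843.
Pooled p̂ = (337+474)/(572+731) = 811/1303 = 0.62241.
SE = √(p̂(1−p̂)(1/n₁+1/n₂)) = √(0.62241·0.37759·0.00311624) = √(0.000732366) = 0.02706.
z = (0.58916 − 0.64843)/0.02706 = -0.05927/0.02706 = -2.190.
p-value = P(Z > -2.190) ≈ 0.9857. With α = 0.1, fail to reject H₀.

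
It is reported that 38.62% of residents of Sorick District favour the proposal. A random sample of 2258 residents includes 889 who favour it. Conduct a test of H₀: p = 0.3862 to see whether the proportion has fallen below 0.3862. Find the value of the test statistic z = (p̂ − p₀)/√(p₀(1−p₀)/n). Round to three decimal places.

z = 0.733

p̂ = 889/2258 ≈ 0.39371.
Under H₀, SE = √(0.3862·0.6138/2258) = √(0.000104982) = 0.01025.
z = (0.39371 − 0.3862)/0.01025 = 0.00751/0.01025 = 0.733.
p-value = P(Z < 0.733) ≈ 0.7682.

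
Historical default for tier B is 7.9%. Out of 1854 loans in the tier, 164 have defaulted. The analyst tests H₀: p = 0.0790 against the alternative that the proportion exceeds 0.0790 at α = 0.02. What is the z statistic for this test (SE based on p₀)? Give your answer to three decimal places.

z = 1.510

p̂ = 164/1854 ≈ 0.0884574.
SE = √(p₀(1−p₀)/n) = √(0.072759/1854) = 0.0062645.
z = (0.0884574 − 0.079)/0.0062645 = 0.0094574/0.0062645 = 1.510.
p-value = P(Z > 1.510) ≈ 0.0656; since p > α = 0.02, fail to reject H₀.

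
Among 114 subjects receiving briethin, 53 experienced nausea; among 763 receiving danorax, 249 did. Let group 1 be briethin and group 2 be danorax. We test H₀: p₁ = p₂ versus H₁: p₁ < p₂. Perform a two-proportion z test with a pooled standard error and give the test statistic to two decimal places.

z = 2.90

p̂₁ = 53/114 ≈ 0.46491, p̂₂ = 249/763 ≈ 0.32634.
Pooled p̂ = (53+249)/(114+763) = 302/877 = 0.34436.
SE = √(p̂(1−p̂)(1/n₁+1/n₂)) = √(0.34436·0.65564·0.0100825) = √(0.00227639) = 0.04771.
z = (0.46491 − 0.32634)/0.04771 = 0.13857/0.04771 = 2.90.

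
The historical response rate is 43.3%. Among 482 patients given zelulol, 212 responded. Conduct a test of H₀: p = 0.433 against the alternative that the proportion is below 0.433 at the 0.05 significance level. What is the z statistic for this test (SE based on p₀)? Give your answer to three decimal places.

p̂ = 212/482 = 0.43983.
SE = √(p₀(1−p₀)/n) = √(0.24551/482) = 0.02257.
z = (0.43983 − 0.433)/0.02257 = 0.00683/0.02257 = 0.303.
p-value = P(Z < 0.303) ≈ 0.6190. With α = 0.05, fail to reject H₀.

z = 0.303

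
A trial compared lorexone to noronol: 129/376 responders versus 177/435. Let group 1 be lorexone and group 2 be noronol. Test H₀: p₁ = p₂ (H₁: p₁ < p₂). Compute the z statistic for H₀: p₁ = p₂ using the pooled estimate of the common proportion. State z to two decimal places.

p̂₁ = 129/376 = 0.3431, p̂₂ = 177/435 = 0.4069.
Pooled p̂ = (129+177)/(376+435) = 306/811 = 0.3773.
SE = √(p̂(1−p̂)(1/n₁+1/n₂)) = √(0.3773·0.6227·0.00495843) = √(0.00116497) = 0.0341.
z = (0.3431 − 0.4069)/0.0341 = -0.0638/0.0341 = -1.87.

z = -1.87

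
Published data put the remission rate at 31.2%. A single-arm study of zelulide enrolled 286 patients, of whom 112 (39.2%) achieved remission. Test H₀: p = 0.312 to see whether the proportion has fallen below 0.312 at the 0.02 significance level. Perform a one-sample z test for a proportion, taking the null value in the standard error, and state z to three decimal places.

p̂ = 112/286 = 0.391608.
Under H₀, SE = √(0.312·0.688/286) = √(0.000750545) = 0.027396.
z = (0.391608 − 0.312)/0.027396 = 0.079608/0.027396 = 2.906.
p-value = P(Z < 2.906) ≈ 0.9982; since p > α = 0.02, fail to reject H₀.

z = 2.906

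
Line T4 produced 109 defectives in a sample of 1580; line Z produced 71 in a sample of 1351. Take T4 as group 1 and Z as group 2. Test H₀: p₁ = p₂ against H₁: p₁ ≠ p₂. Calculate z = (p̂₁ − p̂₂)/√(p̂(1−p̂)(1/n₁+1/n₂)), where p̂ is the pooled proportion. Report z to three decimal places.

z = 1.847

p̂₁ = 109/1580 ≈ 0.06899, p̂₂ = 71/1351 ≈ 0.05255.
Pooled p̂ = (109+71)/(1580+1351) = 180/2931 = 0.06141.
SE = √(p̂(1−p̂)(1/n₁+1/n₂)) = √(0.06141·0.93859·0.0013731) = √(7.91471e-05) = 0.00890.
z = (0.06899 − 0.05255)/0.00890 = 0.01644/0.00890 = 1.847.
p-value = 2·P(Z > 1.847) ≈ 0.0647.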